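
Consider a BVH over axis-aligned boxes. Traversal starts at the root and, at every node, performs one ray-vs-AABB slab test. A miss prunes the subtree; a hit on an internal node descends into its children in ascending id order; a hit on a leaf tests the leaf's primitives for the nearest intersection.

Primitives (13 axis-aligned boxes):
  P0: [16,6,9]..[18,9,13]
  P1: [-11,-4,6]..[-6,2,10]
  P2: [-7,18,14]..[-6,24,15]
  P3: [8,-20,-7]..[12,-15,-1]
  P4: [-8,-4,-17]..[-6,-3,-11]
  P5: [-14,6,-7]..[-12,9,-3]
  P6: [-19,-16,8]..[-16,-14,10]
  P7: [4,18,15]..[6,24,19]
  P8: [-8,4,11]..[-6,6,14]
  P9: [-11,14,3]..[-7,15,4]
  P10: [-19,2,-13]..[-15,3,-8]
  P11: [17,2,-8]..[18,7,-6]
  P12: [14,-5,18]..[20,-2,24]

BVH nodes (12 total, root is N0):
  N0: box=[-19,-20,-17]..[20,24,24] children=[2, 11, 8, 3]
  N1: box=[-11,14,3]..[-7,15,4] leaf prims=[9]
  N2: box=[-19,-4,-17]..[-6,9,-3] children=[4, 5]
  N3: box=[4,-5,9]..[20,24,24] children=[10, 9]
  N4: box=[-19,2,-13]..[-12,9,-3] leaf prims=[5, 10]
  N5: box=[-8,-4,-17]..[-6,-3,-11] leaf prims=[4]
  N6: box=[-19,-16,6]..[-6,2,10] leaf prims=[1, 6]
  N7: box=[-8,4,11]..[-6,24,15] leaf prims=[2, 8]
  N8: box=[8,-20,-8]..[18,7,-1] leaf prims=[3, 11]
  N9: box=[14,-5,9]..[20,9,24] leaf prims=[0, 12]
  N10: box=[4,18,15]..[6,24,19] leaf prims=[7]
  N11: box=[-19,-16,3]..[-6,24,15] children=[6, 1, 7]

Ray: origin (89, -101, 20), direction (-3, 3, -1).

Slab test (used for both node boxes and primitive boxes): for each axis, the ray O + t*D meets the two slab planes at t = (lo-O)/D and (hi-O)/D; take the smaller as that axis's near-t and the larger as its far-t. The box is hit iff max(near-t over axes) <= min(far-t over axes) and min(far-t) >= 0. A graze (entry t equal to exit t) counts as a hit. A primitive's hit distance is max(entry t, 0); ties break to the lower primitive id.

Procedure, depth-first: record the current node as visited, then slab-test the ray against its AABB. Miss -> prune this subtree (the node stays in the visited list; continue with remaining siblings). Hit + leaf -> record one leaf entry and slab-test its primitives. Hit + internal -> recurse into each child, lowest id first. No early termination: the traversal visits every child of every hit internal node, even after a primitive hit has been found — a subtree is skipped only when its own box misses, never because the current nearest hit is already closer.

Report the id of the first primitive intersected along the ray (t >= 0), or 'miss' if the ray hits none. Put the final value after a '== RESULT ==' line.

Walk:
N0 x:[23,36] y:[27,125/3] z:[-4,37] -> hit [27,36], descend [2, 3, 8, 11]
  N2 x:[95/3,36] y:[97/3,110/3] z:[23,37] -> hit [97/3,36], descend [4, 5]
    N4 x:[101/3,36] y:[103/3,110/3] z:[23,33] -> miss, prune
    N5 x:[95/3,97/3] y:[97/3,98/3] z:[31,37] -> hit [97/3,97/3] leaf, test {P4@t=97/3}
  N3 x:[23,85/3] y:[32,125/3] z:[-4,11] -> miss, prune
  N8 x:[71/3,27] y:[27,36] z:[21,28] -> hit [27,27] leaf, test {P3@t=27, P11(miss)}
  N11 x:[95/3,36] y:[85/3,125/3] z:[5,17] -> miss, prune

Visited [0, 2, 4, 5, 3, 8, 11]. Tests: 7 box, 2 leaf. Nearest: P3.

== RESULT ==
3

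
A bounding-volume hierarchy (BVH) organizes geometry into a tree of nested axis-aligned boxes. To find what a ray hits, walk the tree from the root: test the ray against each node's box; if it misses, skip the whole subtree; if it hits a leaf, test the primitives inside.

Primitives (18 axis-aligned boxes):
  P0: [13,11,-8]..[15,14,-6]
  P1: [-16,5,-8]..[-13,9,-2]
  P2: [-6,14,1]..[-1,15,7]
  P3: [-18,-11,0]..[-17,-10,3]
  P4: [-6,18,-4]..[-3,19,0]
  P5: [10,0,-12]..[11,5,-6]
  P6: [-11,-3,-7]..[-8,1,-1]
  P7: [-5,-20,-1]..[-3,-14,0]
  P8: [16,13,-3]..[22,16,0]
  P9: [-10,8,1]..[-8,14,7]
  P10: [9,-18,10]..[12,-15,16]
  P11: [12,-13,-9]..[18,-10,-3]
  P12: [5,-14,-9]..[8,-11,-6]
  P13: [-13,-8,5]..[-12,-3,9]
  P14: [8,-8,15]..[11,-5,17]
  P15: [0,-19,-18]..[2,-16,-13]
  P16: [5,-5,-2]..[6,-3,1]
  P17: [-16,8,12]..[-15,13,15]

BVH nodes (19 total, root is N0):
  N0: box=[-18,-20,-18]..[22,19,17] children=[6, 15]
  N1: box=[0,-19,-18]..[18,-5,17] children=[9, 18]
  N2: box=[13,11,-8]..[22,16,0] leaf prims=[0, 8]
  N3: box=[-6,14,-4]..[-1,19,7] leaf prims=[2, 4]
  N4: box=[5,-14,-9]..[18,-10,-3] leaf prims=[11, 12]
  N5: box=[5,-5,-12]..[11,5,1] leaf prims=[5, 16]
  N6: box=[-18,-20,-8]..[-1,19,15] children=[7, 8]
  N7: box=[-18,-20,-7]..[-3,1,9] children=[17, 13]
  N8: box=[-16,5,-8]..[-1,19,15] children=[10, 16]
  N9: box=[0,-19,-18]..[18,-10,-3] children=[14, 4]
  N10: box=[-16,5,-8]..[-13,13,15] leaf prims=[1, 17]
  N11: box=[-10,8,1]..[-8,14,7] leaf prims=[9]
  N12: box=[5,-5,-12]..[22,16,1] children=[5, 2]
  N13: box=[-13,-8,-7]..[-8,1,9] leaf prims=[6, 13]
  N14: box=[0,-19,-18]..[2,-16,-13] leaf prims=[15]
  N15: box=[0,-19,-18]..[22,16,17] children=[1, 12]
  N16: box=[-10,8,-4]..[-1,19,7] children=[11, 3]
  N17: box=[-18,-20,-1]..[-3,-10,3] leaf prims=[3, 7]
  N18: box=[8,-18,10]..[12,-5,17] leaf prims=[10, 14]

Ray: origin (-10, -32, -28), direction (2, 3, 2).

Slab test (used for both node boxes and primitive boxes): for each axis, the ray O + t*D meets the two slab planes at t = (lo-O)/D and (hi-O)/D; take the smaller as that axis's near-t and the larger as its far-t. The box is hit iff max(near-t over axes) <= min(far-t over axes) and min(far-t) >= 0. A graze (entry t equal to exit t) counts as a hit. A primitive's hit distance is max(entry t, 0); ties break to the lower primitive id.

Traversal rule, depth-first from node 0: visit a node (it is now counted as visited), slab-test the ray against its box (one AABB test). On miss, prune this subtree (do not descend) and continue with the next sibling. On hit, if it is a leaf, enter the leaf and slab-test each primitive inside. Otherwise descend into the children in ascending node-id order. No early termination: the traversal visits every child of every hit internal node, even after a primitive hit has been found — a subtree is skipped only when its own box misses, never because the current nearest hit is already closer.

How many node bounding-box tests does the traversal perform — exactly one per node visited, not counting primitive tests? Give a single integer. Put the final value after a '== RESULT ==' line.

Traverse from the root:
N0 x:[-4,16] y:[4,17] z:[5,45/2] -> hit [5,16], descend [6, 15]
  N6 x:[-4,9/2] y:[4,17] z:[10,43/2] -> miss, prune
  N15 x:[5,16] y:[13/3,16] z:[5,45/2] -> hit [5,16], descend [1, 12]
    N1 x:[5,14] y:[13/3,9] z:[5,45/2] -> hit [5,9], descend [9, 18]
      N9 x:[5,14] y:[13/3,22/3] z:[5,25/2] -> hit [5,22/3], descend [4, 14]
        N4 x:[15/2,14] y:[6,22/3] z:[19/2,25/2] -> miss, prune
        N14 x:[5,6] y:[13/3,16/3] z:[5,15/2] -> hit [5,16/3] leaf, test {P15@t=5}
      N18 x:[9,11] y:[14/3,9] z:[19,45/2] -> miss, prune
    N12 x:[15/2,16] y:[9,16] z:[8,29/2] -> hit [9,29/2], descend [2, 5]
      N2 x:[23/2,16] y:[43/3,16] z:[10,14] -> miss, prune
      N5 x:[15/2,21/2] y:[9,37/3] z:[8,29/2] -> hit [9,21/2] leaf, test {P5(miss), P16(miss)}

Visited [0, 6, 15, 1, 9, 4, 14, 18, 12, 2, 5]. Tests: 11 box, 2 leaf. Nearest: P15.

== RESULT ==
11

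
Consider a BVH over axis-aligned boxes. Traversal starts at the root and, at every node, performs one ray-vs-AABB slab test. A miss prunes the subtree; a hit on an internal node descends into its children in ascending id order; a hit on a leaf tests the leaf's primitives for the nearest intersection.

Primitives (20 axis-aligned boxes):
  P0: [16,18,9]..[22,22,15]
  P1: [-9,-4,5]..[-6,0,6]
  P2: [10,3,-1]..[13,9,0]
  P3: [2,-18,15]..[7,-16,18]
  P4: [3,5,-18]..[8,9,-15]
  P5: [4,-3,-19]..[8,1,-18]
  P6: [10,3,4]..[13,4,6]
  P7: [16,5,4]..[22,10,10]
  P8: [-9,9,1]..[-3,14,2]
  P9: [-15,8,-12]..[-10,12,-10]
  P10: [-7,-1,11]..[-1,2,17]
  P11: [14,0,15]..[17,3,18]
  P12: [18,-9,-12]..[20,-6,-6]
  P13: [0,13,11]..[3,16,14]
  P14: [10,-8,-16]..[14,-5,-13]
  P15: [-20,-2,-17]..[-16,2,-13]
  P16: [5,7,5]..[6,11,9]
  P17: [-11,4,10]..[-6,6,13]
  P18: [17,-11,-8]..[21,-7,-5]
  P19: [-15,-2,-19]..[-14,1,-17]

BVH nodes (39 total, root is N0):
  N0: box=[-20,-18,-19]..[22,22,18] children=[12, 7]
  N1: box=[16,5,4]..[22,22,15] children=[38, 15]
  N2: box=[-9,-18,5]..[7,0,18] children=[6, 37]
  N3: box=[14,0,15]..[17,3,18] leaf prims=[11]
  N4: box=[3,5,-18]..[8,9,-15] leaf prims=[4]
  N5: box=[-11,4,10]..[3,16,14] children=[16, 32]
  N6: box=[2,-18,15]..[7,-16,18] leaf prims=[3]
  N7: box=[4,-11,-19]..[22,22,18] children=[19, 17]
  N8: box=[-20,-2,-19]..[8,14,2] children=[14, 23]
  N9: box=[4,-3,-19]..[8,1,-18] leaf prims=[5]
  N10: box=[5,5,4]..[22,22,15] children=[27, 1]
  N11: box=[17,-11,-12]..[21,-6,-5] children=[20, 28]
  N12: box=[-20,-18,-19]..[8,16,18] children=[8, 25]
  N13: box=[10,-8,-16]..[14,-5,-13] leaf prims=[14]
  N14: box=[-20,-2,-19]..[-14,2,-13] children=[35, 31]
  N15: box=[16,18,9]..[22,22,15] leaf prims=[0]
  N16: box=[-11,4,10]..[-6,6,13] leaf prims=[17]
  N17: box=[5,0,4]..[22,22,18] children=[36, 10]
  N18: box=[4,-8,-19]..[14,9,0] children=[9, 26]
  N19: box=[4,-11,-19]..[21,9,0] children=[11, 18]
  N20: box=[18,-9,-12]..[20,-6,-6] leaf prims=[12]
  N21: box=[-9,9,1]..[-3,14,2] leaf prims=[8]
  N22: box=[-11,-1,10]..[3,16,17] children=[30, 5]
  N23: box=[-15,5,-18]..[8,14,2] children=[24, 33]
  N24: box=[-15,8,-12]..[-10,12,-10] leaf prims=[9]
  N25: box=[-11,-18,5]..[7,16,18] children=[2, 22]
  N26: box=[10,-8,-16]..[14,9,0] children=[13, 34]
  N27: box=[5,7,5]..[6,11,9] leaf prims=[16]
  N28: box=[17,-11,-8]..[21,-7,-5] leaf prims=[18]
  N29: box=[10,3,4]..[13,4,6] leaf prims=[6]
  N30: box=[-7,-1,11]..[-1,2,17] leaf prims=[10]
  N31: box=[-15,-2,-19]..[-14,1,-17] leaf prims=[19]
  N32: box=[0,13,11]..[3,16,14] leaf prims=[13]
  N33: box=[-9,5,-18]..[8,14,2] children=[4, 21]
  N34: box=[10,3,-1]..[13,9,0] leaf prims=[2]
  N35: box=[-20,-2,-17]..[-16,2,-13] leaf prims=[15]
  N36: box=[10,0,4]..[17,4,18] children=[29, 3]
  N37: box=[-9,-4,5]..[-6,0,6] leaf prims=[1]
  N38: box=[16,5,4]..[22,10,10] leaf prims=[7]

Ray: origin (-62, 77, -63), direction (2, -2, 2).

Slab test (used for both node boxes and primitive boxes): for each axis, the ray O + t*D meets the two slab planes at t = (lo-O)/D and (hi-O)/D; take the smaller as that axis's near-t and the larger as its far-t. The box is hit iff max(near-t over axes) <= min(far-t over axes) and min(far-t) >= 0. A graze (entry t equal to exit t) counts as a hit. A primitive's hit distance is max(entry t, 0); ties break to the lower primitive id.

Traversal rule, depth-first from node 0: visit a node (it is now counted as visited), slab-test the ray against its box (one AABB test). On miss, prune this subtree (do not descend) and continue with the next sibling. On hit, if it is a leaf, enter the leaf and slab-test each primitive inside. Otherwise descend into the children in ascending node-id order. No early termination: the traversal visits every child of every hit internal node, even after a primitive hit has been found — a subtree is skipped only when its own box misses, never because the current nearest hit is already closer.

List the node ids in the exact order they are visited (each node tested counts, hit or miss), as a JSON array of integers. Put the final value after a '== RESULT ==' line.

Walk:
N0 x:[21,42] y:[55/2,95/2] z:[22,81/2] -> hit [55/2,81/2], descend [7, 12]
  N7 x:[33,42] y:[55/2,44] z:[22,81/2] -> hit [33,81/2], descend [17, 19]
    N17 x:[67/2,42] y:[55/2,77/2] z:[67/2,81/2] -> hit [67/2,77/2], descend [10, 36]
      N10 x:[67/2,42] y:[55/2,36] z:[67/2,39] -> hit [67/2,36], descend [1, 27]
        N1 x:[39,42] y:[55/2,36] z:[67/2,39] -> miss, prune
        N27 x:[67/2,34] y:[33,35] z:[34,36] -> hit [34,34] leaf, test {P16@t=34}
      N36 x:[36,79/2] y:[73/2,77/2] z:[67/2,81/2] -> hit [73/2,77/2], descend [3, 29]
        N3 x:[38,79/2] y:[37,77/2] z:[39,81/2] -> miss, prune
        N29 x:[36,75/2] y:[73/2,37] z:[67/2,69/2] -> miss, prune
    N19 x:[33,83/2] y:[34,44] z:[22,63/2] -> miss, prune
  N12 x:[21,35] y:[61/2,95/2] z:[22,81/2] -> hit [61/2,35], descend [8, 25]
    N8 x:[21,35] y:[63/2,79/2] z:[22,65/2] -> hit [63/2,65/2], descend [14, 23]
      N14 x:[21,24] y:[75/2,79/2] z:[22,25] -> miss, prune
      N23 x:[47/2,35] y:[63/2,36] z:[45/2,65/2] -> hit [63/2,65/2], descend [24, 33]
        N24 x:[47/2,26] y:[65/2,69/2] z:[51/2,53/2] -> miss, prune
        N33 x:[53/2,35] y:[63/2,36] z:[45/2,65/2] -> hit [63/2,65/2], descend [4, 21]
          N4 x:[65/2,35] y:[34,36] z:[45/2,24] -> miss, prune
          N21 x:[53/2,59/2] y:[63/2,34] z:[32,65/2] -> miss, prune
    N25 x:[51/2,69/2] y:[61/2,95/2] z:[34,81/2] -> hit [34,69/2], descend [2, 22]
      N2 x:[53/2,69/2] y:[77/2,95/2] z:[34,81/2] -> miss, prune
      N22 x:[51/2,65/2] y:[61/2,39] z:[73/2,40] -> miss, prune

order=[0, 7, 17, 10, 1, 27, 36, 3, 29, 19, 12, 8, 14, 23, 24, 33, 4, 21, 25, 2, 22]  |boxes|=21  |leaves|=1  hit=P16

== RESULT ==
[0, 7, 17, 10, 1, 27, 36, 3, 29, 19, 12, 8, 14, 23, 24, 33, 4, 21, 25, 2, 22]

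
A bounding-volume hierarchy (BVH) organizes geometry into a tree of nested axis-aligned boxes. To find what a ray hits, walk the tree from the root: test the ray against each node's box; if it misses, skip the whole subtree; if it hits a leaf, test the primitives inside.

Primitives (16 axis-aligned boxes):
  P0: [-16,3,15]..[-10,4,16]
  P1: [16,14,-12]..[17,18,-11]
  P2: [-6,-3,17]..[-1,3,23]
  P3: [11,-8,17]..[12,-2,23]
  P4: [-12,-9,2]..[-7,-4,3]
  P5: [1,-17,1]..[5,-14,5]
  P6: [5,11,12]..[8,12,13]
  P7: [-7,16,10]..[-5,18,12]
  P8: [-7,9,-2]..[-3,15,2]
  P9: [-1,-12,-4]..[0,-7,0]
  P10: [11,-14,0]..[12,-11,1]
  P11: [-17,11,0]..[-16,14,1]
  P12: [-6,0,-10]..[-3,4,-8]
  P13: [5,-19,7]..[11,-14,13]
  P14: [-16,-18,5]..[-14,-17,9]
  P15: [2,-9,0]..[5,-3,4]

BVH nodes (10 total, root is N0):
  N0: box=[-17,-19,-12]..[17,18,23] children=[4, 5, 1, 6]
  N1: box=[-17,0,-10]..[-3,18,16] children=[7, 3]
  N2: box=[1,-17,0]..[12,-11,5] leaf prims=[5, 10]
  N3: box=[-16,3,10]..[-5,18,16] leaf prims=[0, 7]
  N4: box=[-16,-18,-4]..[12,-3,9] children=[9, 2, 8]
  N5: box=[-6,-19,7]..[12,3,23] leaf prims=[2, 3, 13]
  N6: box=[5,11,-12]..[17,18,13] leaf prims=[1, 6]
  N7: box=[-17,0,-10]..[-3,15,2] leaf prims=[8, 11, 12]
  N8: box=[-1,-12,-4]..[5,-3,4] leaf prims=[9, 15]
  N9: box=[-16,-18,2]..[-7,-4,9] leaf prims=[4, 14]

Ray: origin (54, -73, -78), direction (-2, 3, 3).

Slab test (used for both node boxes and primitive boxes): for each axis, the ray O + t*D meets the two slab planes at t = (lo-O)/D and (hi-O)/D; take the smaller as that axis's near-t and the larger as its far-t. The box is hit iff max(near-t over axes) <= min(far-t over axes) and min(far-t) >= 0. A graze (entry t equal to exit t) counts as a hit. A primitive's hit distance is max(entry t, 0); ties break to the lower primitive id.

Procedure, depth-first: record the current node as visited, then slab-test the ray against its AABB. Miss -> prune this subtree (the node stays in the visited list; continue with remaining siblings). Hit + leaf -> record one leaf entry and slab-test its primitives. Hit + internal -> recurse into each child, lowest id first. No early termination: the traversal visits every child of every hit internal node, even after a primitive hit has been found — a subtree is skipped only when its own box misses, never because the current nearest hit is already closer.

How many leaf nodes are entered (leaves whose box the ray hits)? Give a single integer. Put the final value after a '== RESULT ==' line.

Trace the traversal:
N0 x:[37/2,71/2] y:[18,91/3] z:[22,101/3] -> hit [22,91/3], descend [1, 4, 5, 6]
  N1 x:[57/2,71/2] y:[73/3,91/3] z:[68/3,94/3] -> hit [57/2,91/3], descend [3, 7]
    N3 x:[59/2,35] y:[76/3,91/3] z:[88/3,94/3] -> hit [59/2,91/3] leaf, test {P0(miss), P7@t=89/3}
    N7 x:[57/2,71/2] y:[73/3,88/3] z:[68/3,80/3] -> miss, prune
  N4 x:[21,35] y:[55/3,70/3] z:[74/3,29] -> miss, prune
  N5 x:[21,30] y:[18,76/3] z:[85/3,101/3] -> miss, prune
  N6 x:[37/2,49/2] y:[28,91/3] z:[22,91/3] -> miss, prune

order=[0, 1, 3, 7, 4, 5, 6]  |boxes|=7  |leaves|=1  hit=P7

== RESULT ==
1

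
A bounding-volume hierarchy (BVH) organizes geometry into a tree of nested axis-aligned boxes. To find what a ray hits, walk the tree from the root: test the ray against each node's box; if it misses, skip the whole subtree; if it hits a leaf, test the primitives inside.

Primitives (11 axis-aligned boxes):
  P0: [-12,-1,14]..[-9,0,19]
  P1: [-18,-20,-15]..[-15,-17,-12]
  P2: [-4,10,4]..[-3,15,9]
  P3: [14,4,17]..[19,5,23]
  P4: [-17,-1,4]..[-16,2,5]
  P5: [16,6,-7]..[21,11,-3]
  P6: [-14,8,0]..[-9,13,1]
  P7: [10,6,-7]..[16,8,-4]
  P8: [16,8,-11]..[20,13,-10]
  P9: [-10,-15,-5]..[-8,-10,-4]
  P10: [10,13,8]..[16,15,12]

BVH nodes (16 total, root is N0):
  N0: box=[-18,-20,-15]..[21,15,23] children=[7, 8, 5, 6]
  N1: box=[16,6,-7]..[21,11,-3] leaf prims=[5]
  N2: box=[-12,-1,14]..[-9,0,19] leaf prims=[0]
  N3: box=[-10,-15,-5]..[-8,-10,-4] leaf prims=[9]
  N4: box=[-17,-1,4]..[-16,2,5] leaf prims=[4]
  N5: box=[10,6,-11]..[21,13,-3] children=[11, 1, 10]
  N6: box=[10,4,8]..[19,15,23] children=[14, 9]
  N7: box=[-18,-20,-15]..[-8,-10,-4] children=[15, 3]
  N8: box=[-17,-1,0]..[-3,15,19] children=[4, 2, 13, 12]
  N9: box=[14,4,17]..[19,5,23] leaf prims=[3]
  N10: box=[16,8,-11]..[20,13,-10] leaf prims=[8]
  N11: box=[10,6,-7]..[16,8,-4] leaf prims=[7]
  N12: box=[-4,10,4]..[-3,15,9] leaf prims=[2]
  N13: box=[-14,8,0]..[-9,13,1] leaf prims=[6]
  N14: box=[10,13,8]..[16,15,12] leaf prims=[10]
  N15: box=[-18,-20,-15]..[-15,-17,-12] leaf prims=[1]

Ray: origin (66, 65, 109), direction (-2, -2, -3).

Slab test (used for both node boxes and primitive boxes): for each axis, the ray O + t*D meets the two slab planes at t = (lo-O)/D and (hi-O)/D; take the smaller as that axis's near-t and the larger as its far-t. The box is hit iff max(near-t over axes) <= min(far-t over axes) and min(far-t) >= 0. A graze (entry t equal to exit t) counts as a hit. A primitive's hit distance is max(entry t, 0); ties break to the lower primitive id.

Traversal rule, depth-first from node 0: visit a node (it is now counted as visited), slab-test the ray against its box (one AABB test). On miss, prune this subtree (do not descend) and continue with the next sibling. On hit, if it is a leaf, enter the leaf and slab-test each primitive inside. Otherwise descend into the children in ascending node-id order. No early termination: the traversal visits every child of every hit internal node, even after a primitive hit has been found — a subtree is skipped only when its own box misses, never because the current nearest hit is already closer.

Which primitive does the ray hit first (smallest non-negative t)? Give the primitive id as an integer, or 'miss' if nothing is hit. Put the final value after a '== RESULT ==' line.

Walk:
N0 x:[45/2,42] y:[25,85/2] z:[86/3,124/3] -> hit [86/3,124/3], descend [5, 6, 7, 8]
  N5 x:[45/2,28] y:[26,59/2] z:[112/3,40] -> miss, prune
  N6 x:[47/2,28] y:[25,61/2] z:[86/3,101/3] -> miss, prune
  N7 x:[37,42] y:[75/2,85/2] z:[113/3,124/3] -> hit [113/3,124/3], descend [3, 15]
    N3 x:[37,38] y:[75/2,40] z:[113/3,38] -> hit [113/3,38] leaf, test {P9@t=113/3}
    N15 x:[81/2,42] y:[41,85/2] z:[121/3,124/3] -> hit [41,124/3] leaf, test {P1@t=41}
  N8 x:[69/2,83/2] y:[25,33] z:[30,109/3] -> miss, prune

Visited [0, 5, 6, 7, 3, 15, 8]. Tests: 7 box, 2 leaf. Nearest: P9.

== RESULT ==
9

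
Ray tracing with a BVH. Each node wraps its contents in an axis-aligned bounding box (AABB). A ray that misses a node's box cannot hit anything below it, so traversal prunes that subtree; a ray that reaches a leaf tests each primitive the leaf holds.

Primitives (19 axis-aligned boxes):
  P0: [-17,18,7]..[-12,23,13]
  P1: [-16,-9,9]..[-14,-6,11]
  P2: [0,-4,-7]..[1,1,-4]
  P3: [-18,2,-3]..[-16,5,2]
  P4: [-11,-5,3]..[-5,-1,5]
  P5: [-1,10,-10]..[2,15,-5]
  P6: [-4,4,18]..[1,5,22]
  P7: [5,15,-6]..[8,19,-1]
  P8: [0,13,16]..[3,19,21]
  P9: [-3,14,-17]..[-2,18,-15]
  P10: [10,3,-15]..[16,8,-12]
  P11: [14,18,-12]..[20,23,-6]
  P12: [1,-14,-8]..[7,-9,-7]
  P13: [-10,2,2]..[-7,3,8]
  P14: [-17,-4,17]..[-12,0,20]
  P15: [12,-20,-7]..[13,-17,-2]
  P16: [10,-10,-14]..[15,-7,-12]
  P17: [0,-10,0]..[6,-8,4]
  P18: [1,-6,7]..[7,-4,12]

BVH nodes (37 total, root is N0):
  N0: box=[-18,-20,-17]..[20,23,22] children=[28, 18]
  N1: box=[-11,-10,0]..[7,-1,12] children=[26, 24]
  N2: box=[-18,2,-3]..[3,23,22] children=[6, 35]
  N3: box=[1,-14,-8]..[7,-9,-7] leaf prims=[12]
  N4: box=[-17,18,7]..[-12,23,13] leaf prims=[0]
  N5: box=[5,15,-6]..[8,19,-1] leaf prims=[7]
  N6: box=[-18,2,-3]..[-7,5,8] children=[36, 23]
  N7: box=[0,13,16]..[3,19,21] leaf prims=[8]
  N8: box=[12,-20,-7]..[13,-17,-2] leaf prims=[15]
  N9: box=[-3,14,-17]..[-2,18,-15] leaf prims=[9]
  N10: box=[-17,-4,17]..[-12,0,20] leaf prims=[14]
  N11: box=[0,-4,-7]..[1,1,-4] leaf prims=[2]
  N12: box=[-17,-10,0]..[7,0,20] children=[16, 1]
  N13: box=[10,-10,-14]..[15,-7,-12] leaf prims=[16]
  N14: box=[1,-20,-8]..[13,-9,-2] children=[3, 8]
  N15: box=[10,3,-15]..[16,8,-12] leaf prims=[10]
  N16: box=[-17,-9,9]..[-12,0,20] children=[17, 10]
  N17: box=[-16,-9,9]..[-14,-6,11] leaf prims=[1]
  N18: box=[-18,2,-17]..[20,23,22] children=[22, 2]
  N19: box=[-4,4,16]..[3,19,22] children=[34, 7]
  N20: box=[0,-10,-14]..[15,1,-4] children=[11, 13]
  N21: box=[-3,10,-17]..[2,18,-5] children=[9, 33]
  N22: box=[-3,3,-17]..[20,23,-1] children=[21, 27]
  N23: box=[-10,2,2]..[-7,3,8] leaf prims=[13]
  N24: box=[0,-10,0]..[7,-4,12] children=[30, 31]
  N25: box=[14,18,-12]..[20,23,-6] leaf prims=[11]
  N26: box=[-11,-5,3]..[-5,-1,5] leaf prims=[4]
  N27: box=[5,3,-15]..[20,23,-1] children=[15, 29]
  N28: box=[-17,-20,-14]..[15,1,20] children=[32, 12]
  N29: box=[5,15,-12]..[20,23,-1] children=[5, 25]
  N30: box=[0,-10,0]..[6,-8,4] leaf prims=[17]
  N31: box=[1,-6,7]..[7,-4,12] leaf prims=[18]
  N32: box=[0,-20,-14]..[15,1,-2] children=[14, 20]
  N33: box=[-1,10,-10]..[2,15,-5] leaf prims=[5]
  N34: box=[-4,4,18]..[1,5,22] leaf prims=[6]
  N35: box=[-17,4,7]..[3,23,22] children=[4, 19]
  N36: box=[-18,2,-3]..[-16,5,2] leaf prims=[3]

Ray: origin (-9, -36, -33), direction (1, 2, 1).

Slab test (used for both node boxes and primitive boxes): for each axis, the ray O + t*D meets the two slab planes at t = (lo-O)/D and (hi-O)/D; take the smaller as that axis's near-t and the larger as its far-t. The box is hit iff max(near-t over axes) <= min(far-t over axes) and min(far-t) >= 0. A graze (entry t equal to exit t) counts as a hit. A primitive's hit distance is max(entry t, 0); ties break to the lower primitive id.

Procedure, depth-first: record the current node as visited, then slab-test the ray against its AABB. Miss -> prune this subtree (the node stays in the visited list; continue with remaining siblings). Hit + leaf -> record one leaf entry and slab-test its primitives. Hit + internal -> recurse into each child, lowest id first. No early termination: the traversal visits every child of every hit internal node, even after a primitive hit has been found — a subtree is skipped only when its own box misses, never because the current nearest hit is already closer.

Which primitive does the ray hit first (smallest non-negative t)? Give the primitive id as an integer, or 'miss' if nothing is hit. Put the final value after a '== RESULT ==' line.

Trace the traversal:
N0 x:[-9,29] y:[8,59/2] z:[16,55] -> hit [16,29], descend [18, 28]
  N18 x:[-9,29] y:[19,59/2] z:[16,55] -> hit [19,29], descend [2, 22]
    N2 x:[-9,12] y:[19,59/2] z:[30,55] -> miss, prune
    N22 x:[6,29] y:[39/2,59/2] z:[16,32] -> hit [39/2,29], descend [21, 27]
      N21 x:[6,11] y:[23,27] z:[16,28] -> miss, prune
      N27 x:[14,29] y:[39/2,59/2] z:[18,32] -> hit [39/2,29], descend [15, 29]
        N15 x:[19,25] y:[39/2,22] z:[18,21] -> hit [39/2,21] leaf, test {P10@t=39/2}
        N29 x:[14,29] y:[51/2,59/2] z:[21,32] -> hit [51/2,29], descend [5, 25]
          N5 x:[14,17] y:[51/2,55/2] z:[27,32] -> miss, prune
          N25 x:[23,29] y:[27,59/2] z:[21,27] -> hit [27,27] leaf, test {P11@t=27}
  N28 x:[-8,24] y:[8,37/2] z:[19,53] -> miss, prune

Visited [0, 18, 2, 22, 21, 27, 15, 29, 5, 25, 28]. Tests: 11 box, 2 leaf. Nearest: P10.

== RESULT ==
10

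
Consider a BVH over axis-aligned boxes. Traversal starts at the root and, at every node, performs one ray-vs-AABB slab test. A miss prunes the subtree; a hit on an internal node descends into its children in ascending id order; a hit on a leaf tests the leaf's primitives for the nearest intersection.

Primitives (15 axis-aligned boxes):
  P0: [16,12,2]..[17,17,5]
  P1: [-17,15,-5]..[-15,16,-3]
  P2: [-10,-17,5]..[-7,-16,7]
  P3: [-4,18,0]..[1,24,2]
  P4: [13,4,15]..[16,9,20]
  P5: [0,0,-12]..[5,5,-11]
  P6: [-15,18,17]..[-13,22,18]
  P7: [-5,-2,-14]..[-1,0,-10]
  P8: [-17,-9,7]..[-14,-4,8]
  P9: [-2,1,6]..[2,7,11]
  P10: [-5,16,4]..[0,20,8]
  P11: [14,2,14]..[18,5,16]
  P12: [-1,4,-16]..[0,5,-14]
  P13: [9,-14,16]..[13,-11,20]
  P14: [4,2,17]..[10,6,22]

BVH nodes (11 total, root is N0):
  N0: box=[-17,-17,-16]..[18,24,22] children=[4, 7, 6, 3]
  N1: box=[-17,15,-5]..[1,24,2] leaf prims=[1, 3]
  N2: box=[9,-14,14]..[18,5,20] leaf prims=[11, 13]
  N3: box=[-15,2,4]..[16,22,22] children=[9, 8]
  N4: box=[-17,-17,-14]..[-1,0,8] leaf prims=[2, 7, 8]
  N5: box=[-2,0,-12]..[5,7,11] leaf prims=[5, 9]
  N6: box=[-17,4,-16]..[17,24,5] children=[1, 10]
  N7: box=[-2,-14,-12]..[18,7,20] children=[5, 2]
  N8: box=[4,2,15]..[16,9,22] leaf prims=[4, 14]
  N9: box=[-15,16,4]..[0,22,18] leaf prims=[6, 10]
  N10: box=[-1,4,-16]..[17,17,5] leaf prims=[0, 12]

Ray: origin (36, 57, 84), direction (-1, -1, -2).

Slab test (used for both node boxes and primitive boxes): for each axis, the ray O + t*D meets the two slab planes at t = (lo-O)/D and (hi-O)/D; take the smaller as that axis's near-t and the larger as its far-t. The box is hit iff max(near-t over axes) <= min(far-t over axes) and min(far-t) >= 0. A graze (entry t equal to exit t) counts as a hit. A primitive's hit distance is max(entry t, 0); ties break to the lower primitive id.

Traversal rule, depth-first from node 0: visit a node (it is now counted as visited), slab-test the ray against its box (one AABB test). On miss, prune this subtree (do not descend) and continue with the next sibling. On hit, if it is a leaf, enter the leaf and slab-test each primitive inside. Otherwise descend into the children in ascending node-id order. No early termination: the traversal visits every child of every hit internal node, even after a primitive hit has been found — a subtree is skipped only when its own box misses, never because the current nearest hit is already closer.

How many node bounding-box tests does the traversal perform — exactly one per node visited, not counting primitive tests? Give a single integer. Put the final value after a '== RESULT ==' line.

Trace the traversal:
N0 x:[18,53] y:[33,74] z:[31,50] -> hit [33,50], descend [3, 4, 6, 7]
  N3 x:[20,51] y:[35,55] z:[31,40] -> hit [35,40], descend [8, 9]
    N8 x:[20,32] y:[48,55] z:[31,69/2] -> miss, prune
    N9 x:[36,51] y:[35,41] z:[33,40] -> hit [36,40] leaf, test {P6(miss), P10@t=38}
  N4 x:[37,53] y:[57,74] z:[38,49] -> miss, prune
  N6 x:[19,53] y:[33,53] z:[79/2,50] -> hit [79/2,50], descend [1, 10]
    N1 x:[35,53] y:[33,42] z:[41,89/2] -> hit [41,42] leaf, test {P1(miss), P3(miss)}
    N10 x:[19,37] y:[40,53] z:[79/2,50] -> miss, prune
  N7 x:[18,38] y:[50,71] z:[32,48] -> miss, prune

Summary -> nodes [0, 3, 8, 9, 4, 6, 1, 10, 7]; box-tests=9; leaf-entries=2; first=P10

== RESULT ==
9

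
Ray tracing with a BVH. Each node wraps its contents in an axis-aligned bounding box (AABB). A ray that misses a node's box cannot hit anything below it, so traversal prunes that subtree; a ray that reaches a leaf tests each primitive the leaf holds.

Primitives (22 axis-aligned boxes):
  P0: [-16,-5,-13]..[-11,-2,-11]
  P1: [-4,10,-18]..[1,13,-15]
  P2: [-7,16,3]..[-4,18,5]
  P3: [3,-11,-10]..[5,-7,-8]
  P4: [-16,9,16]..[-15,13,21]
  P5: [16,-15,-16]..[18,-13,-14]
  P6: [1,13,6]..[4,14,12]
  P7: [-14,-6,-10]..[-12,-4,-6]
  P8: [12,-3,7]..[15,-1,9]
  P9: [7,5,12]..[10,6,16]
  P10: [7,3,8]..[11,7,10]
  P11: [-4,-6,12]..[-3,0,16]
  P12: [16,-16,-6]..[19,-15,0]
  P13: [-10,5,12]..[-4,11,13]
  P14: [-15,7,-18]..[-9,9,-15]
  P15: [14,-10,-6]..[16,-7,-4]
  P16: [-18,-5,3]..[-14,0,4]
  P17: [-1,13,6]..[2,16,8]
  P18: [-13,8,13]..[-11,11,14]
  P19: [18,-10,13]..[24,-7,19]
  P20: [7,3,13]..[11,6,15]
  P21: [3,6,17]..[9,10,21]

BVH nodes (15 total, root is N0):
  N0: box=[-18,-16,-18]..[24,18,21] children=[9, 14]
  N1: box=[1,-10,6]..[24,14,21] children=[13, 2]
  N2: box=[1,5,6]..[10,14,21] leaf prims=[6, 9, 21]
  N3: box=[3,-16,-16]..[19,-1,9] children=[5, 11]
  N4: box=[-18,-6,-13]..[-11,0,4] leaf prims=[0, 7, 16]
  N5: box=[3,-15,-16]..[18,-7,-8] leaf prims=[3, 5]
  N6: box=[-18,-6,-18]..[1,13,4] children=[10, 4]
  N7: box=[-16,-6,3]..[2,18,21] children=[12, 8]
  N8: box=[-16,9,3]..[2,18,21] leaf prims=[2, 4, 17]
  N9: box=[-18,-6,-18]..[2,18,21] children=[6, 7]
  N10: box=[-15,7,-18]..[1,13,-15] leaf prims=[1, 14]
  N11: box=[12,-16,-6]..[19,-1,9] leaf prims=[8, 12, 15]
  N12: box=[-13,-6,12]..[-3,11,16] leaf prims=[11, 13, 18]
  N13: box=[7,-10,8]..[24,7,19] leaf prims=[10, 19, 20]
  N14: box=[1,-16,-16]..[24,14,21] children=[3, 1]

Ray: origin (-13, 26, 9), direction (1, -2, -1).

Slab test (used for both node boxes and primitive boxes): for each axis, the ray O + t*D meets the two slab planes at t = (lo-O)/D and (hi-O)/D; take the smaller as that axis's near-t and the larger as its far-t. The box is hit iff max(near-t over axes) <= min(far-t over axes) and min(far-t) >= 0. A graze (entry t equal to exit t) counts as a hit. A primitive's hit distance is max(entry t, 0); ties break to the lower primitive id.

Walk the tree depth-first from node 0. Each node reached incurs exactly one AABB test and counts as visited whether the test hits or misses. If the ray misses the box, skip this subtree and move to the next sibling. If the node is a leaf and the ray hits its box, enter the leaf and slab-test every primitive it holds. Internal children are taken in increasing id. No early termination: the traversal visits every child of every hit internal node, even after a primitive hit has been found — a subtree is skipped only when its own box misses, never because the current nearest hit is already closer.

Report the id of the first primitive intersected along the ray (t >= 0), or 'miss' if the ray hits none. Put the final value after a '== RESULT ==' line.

Trace the traversal:
N0 x:[-5,37] y:[4,21] z:[-12,27] -> hit [4,21], descend [9, 14]
  N9 x:[-5,15] y:[4,16] z:[-12,27] -> hit [4,15], descend [6, 7]
    N6 x:[-5,14] y:[13/2,16] z:[5,27] -> hit [13/2,14], descend [4, 10]
      N4 x:[-5,2] y:[13,16] z:[5,22] -> miss, prune
      N10 x:[-2,14] y:[13/2,19/2] z:[24,27] -> miss, prune
    N7 x:[-3,15] y:[4,16] z:[-12,6] -> hit [4,6], descend [8, 12]
      N8 x:[-3,15] y:[4,17/2] z:[-12,6] -> hit [4,6] leaf, test {P2(miss), P4(miss), P17(miss)}
      N12 x:[0,10] y:[15/2,16] z:[-7,-3] -> miss, prune
  N14 x:[14,37] y:[6,21] z:[-12,25] -> hit [14,21], descend [1, 3]
    N1 x:[14,37] y:[6,18] z:[-12,3] -> miss, prune
    N3 x:[16,32] y:[27/2,21] z:[0,25] -> hit [16,21], descend [5, 11]
      N5 x:[16,31] y:[33/2,41/2] z:[17,25] -> hit [17,41/2] leaf, test {P3@t=17, P5(miss)}
      N11 x:[25,32] y:[27/2,21] z:[0,15] -> miss, prune

order=[0, 9, 6, 4, 10, 7, 8, 12, 14, 1, 3, 5, 11]  |boxes|=13  |leaves|=2  hit=P3

== RESULT ==
3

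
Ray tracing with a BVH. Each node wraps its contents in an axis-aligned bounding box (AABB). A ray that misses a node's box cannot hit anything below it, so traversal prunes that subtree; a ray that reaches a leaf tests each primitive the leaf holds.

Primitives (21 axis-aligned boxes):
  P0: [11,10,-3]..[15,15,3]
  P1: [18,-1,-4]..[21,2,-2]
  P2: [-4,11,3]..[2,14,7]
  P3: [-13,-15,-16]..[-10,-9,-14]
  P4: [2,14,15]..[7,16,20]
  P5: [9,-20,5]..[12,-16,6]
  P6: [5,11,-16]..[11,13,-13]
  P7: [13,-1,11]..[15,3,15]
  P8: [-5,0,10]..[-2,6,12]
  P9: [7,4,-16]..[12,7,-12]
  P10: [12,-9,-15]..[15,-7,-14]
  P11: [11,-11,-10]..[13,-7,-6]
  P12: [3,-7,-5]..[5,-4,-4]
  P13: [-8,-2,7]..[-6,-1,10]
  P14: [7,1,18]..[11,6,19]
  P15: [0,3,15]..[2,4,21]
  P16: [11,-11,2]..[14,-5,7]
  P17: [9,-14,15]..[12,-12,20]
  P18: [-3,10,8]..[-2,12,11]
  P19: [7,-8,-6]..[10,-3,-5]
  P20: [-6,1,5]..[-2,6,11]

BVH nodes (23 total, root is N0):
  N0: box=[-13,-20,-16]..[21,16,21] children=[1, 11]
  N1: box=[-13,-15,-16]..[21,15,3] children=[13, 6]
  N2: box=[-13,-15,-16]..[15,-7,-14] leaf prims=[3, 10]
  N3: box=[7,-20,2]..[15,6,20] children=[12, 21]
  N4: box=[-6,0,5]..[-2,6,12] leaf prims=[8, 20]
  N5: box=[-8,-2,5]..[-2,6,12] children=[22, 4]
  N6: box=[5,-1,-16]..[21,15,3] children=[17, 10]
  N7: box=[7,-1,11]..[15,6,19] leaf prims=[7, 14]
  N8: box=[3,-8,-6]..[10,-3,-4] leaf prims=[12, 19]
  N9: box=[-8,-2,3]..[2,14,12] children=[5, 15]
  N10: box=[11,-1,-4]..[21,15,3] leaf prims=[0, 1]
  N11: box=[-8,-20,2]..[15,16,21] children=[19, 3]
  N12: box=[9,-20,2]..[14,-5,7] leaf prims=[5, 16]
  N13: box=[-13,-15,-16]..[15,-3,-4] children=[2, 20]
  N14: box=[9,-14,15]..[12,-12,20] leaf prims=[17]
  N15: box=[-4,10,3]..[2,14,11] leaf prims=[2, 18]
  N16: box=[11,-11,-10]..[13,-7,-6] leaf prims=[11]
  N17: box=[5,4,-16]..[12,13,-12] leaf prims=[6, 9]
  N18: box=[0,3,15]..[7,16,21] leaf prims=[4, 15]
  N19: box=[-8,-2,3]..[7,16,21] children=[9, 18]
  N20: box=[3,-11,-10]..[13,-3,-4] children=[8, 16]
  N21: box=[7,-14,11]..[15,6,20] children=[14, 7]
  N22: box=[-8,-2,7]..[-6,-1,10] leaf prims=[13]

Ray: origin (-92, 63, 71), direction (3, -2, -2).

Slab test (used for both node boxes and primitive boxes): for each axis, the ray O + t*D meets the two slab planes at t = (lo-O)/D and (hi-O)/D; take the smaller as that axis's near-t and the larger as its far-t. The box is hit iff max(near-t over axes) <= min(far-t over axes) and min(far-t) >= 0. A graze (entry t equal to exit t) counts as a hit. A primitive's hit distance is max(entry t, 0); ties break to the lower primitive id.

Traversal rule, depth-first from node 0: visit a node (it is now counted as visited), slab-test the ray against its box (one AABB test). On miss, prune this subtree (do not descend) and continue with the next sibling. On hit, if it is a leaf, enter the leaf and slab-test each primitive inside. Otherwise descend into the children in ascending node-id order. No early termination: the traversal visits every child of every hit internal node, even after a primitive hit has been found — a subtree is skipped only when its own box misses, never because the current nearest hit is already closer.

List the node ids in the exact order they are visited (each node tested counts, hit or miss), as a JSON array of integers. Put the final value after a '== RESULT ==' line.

Walk:
N0 x:[79/3,113/3] y:[47/2,83/2] z:[25,87/2] -> hit [79/3,113/3], descend [1, 11]
  N1 x:[79/3,113/3] y:[24,39] z:[34,87/2] -> hit [34,113/3], descend [6, 13]
    N6 x:[97/3,113/3] y:[24,32] z:[34,87/2] -> miss, prune
    N13 x:[79/3,107/3] y:[33,39] z:[75/2,87/2] -> miss, prune
  N11 x:[28,107/3] y:[47/2,83/2] z:[25,69/2] -> hit [28,69/2], descend [3, 19]
    N3 x:[33,107/3] y:[57/2,83/2] z:[51/2,69/2] -> hit [33,69/2], descend [12, 21]
      N12 x:[101/3,106/3] y:[34,83/2] z:[32,69/2] -> hit [34,69/2] leaf, test {P5(miss), P16@t=103/3}
      N21 x:[33,107/3] y:[57/2,77/2] z:[51/2,30] -> miss, prune
    N19 x:[28,33] y:[47/2,65/2] z:[25,34] -> hit [28,65/2], descend [9, 18]
      N9 x:[28,94/3] y:[49/2,65/2] z:[59/2,34] -> hit [59/2,94/3], descend [5, 15]
        N5 x:[28,30] y:[57/2,65/2] z:[59/2,33] -> hit [59/2,30], descend [4, 22]
          N4 x:[86/3,30] y:[57/2,63/2] z:[59/2,33] -> hit [59/2,30] leaf, test {P8@t=59/2, P20@t=30}
          N22 x:[28,86/3] y:[32,65/2] z:[61/2,32] -> miss, prune
        N15 x:[88/3,94/3] y:[49/2,53/2] z:[30,34] -> miss, prune
      N18 x:[92/3,33] y:[47/2,30] z:[25,28] -> miss, prune

Visited [0, 1, 6, 13, 11, 3, 12, 21, 19, 9, 5, 4, 22, 15, 18]. Tests: 15 box, 2 leaf. Nearest: P8.

== RESULT ==
[0, 1, 6, 13, 11, 3, 12, 21, 19, 9, 5, 4, 22, 15, 18]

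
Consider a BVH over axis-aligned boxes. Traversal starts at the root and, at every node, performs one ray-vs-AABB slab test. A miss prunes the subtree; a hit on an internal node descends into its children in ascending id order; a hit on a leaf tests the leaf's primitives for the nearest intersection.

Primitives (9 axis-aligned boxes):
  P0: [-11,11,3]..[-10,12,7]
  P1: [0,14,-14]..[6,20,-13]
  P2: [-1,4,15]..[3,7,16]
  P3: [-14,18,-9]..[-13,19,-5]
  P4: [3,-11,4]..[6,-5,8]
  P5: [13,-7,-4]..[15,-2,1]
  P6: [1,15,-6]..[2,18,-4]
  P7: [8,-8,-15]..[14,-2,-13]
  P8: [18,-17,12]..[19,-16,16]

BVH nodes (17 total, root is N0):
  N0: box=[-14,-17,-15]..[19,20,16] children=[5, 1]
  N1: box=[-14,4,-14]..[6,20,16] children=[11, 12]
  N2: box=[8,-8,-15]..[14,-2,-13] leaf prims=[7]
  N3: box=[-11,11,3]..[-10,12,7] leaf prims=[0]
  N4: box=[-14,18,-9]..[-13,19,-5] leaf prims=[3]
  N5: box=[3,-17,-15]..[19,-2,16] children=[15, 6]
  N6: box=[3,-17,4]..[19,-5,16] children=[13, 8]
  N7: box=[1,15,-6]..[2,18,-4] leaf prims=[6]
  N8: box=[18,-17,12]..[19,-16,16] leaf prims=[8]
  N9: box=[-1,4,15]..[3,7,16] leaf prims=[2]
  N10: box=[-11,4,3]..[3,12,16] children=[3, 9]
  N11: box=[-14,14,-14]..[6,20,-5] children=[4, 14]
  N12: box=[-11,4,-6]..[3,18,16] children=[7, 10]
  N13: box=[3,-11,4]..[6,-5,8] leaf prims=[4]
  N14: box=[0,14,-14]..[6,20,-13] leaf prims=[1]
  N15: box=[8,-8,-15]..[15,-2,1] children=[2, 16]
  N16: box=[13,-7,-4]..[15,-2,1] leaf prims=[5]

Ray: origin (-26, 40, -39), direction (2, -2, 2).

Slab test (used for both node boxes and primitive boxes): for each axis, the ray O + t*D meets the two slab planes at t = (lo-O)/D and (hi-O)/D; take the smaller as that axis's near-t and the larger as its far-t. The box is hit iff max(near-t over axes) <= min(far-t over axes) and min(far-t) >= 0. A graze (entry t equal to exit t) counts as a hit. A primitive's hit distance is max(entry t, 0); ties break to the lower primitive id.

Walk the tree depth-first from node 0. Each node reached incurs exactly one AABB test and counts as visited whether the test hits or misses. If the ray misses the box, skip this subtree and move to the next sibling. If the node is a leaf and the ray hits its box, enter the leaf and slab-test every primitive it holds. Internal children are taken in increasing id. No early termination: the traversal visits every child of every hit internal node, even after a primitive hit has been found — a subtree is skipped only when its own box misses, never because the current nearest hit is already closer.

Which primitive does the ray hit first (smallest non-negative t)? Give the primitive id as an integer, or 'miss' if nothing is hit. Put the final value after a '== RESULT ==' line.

Trace the traversal:
N0 x:[6,45/2] y:[10,57/2] z:[12,55/2] -> hit [12,45/2], descend [1, 5]
  N1 x:[6,16] y:[10,18] z:[25/2,55/2] -> hit [25/2,16], descend [11, 12]
    N11 x:[6,16] y:[10,13] z:[25/2,17] -> hit [25/2,13], descend [4, 14]
      N4 x:[6,13/2] y:[21/2,11] z:[15,17] -> miss, prune
      N14 x:[13,16] y:[10,13] z:[25/2,13] -> hit [13,13] leaf, test {P1@t=13}
    N12 x:[15/2,29/2] y:[11,18] z:[33/2,55/2] -> miss, prune
  N5 x:[29/2,45/2] y:[21,57/2] z:[12,55/2] -> hit [21,45/2], descend [6, 15]
    N6 x:[29/2,45/2] y:[45/2,57/2] z:[43/2,55/2] -> hit [45/2,45/2], descend [8, 13]
      N8 x:[22,45/2] y:[28,57/2] z:[51/2,55/2] -> miss, prune
      N13 x:[29/2,16] y:[45/2,51/2] z:[43/2,47/2] -> miss, prune
    N15 x:[17,41/2] y:[21,24] z:[12,20] -> miss, prune

11 AABB tests over nodes [0, 1, 11, 4, 14, 12, 5, 6, 8, 13, 15]; 1 leaf entered; closest P1.

== RESULT ==
1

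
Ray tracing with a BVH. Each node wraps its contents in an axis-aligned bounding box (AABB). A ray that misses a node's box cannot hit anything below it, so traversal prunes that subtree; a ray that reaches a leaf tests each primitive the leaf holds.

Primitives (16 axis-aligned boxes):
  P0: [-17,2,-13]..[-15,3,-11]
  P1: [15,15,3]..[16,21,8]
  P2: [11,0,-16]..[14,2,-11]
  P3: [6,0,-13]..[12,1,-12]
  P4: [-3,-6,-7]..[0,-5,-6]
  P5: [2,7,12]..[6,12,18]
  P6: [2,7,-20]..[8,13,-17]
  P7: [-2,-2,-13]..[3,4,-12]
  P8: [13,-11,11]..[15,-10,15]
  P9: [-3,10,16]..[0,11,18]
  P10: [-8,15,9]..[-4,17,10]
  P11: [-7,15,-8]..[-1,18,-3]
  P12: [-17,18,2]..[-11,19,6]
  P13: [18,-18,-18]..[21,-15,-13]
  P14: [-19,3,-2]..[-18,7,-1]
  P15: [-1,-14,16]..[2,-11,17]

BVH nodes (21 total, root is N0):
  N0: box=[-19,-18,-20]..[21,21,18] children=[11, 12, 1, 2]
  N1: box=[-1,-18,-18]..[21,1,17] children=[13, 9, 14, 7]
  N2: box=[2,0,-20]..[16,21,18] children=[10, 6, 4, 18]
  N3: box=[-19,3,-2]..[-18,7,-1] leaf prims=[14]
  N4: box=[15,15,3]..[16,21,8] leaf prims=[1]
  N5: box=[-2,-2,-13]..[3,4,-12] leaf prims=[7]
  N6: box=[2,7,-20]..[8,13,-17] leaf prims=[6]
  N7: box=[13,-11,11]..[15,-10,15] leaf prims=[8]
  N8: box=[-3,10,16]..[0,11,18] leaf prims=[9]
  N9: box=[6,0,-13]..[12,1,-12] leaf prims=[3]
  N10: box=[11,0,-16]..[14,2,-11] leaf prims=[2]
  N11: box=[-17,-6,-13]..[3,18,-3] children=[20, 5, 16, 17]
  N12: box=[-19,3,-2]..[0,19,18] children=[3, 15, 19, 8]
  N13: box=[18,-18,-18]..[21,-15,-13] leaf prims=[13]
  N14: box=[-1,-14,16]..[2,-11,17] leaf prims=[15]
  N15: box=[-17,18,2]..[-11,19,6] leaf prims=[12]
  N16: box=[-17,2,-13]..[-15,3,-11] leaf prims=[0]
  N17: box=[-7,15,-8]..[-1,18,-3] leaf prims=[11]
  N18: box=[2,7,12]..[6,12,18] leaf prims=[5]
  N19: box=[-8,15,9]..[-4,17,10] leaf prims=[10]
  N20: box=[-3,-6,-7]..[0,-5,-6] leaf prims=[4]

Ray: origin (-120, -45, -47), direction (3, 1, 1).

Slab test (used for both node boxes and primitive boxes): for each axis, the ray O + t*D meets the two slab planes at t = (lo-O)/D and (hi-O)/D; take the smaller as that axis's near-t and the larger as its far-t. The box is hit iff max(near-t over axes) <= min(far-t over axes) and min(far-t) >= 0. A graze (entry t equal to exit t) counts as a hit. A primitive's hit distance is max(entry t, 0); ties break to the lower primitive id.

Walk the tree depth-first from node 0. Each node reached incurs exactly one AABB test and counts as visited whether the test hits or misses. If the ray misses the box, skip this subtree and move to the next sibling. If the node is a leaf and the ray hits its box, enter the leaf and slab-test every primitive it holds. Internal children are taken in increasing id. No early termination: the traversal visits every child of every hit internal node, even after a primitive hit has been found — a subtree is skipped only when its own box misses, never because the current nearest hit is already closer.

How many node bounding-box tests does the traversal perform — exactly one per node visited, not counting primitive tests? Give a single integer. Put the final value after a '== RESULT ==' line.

Trace the traversal:
N0 x:[101/3,47] y:[27,66] z:[27,65] -> hit [101/3,47], descend [1, 2, 11, 12]
  N1 x:[119/3,47] y:[27,46] z:[29,64] -> hit [119/3,46], descend [7, 9, 13, 14]
    N7 x:[133/3,45] y:[34,35] z:[58,62] -> miss, prune
    N9 x:[42,44] y:[45,46] z:[34,35] -> miss, prune
    N13 x:[46,47] y:[27,30] z:[29,34] -> miss, prune
    N14 x:[119/3,122/3] y:[31,34] z:[63,64] -> miss, prune
  N2 x:[122/3,136/3] y:[45,66] z:[27,65] -> hit [45,136/3], descend [4, 6, 10, 18]
    N4 x:[45,136/3] y:[60,66] z:[50,55] -> miss, prune
    N6 x:[122/3,128/3] y:[52,58] z:[27,30] -> miss, prune
    N10 x:[131/3,134/3] y:[45,47] z:[31,36] -> miss, prune
    N18 x:[122/3,42] y:[52,57] z:[59,65] -> miss, prune
  N11 x:[103/3,41] y:[39,63] z:[34,44] -> hit [39,41], descend [5, 16, 17, 20]
    N5 x:[118/3,41] y:[43,49] z:[34,35] -> miss, prune
    N16 x:[103/3,35] y:[47,48] z:[34,36] -> miss, prune
    N17 x:[113/3,119/3] y:[60,63] z:[39,44] -> miss, prune
    N20 x:[39,40] y:[39,40] z:[40,41] -> hit [40,40] leaf, test {P4@t=40}
  N12 x:[101/3,40] y:[48,64] z:[45,65] -> miss, prune

Summary -> nodes [0, 1, 7, 9, 13, 14, 2, 4, 6, 10, 18, 11, 5, 16, 17, 20, 12]; box-tests=17; leaf-entries=1; first=P4

== RESULT ==
17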